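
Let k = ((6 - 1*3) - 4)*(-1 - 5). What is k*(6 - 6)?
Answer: 0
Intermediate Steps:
k = 6 (k = ((6 - 3) - 4)*(-6) = (3 - 4)*(-6) = -1*(-6) = 6)
k*(6 - 6) = 6*(6 - 6) = 6*0 = 0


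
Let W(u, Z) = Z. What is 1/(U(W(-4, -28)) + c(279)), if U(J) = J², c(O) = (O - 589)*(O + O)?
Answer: -1/172196 ≈ -5.8073e-6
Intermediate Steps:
c(O) = 2*O*(-589 + O) (c(O) = (-589 + O)*(2*O) = 2*O*(-589 + O))
1/(U(W(-4, -28)) + c(279)) = 1/((-28)² + 2*279*(-589 + 279)) = 1/(784 + 2*279*(-310)) = 1/(784 - 172980) = 1/(-172196) = -1/172196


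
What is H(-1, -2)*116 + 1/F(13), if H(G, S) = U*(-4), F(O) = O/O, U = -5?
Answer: 2321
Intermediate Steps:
F(O) = 1
H(G, S) = 20 (H(G, S) = -5*(-4) = 20)
H(-1, -2)*116 + 1/F(13) = 20*116 + 1/1 = 2320 + 1 = 2321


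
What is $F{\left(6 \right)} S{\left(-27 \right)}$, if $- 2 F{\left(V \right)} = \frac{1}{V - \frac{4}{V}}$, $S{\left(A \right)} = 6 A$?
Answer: $\frac{243}{16} \approx 15.188$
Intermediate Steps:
$F{\left(V \right)} = - \frac{1}{2 \left(V - \frac{4}{V}\right)}$
$F{\left(6 \right)} S{\left(-27 \right)} = \left(-1\right) 6 \frac{1}{-8 + 2 \cdot 6^{2}} \cdot 6 \left(-27\right) = \left(-1\right) 6 \frac{1}{-8 + 2 \cdot 36} \left(-162\right) = \left(-1\right) 6 \frac{1}{-8 + 72} \left(-162\right) = \left(-1\right) 6 \cdot \frac{1}{64} \left(-162\right) = \left(- \frac{3}{32}\right) \left(-162\right) = \frac{243}{16}$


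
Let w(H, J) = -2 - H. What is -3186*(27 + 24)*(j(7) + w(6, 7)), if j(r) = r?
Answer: 162486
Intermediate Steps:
-3186*(27 + 24)*(j(7) + w(6, 7)) = -3186*(27 + 24)*(7 + (-2 - 1*6)) = -162486*(7 + (-2 - 6)) = -162486*(7 - 8) = -162486*(-1) = -3186*(-51) = 162486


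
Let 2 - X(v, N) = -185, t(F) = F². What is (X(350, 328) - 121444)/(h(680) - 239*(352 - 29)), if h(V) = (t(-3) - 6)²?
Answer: 121257/77188 ≈ 1.5709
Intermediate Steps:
X(v, N) = 187 (X(v, N) = 2 - 1*(-185) = 2 + 185 = 187)
h(V) = 9 (h(V) = ((-3)² - 6)² = (9 - 6)² = 3² = 9)
(X(350, 328) - 121444)/(h(680) - 239*(352 - 29)) = (187 - 121444)/(9 - 239*(352 - 29)) = -121257/(9 - 239*323) = -121257/(9 - 77197) = -121257/(-77188) = -121257*(-1/77188) = 121257/77188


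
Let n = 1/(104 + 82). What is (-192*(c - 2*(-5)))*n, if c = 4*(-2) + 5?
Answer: -224/31 ≈ -7.2258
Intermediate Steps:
n = 1/186 ≈ 0.0053763
c = -3 (c = -8 + 5 = -3)
(-192*(c - 2*(-5)))*n = -192*(-3 - 2*(-5))*(1/186) = -192*(-3 + 10)*(1/186) = -192*7*(1/186) = -1344*1/186 = -224/31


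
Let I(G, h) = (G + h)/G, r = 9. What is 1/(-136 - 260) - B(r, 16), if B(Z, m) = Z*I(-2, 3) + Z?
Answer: -1783/396 ≈ -4.5025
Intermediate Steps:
I(G, h) = (G + h)/G
B(Z, m) = Z/2 (B(Z, m) = Z*((-2 + 3)/(-2)) + Z = Z*(-1/2*1) + Z = Z*(-1/2) + Z = -Z/2 + Z = Z/2)
1/(-136 - 260) - B(r, 16) = 1/(-136 - 260) - 9/2 = 1/(-396) - 1*9/2 = -1/396 - 9/2 = -1783/396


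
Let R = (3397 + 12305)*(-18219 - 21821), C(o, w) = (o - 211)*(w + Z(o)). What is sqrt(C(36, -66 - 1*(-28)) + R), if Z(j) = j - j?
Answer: I*sqrt(628701430) ≈ 25074.0*I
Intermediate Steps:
Z(j) = 0
C(o, w) = w*(-211 + o) (C(o, w) = (o - 211)*(w + 0) = (-211 + o)*w = w*(-211 + o))
R = -628708080 (R = 15702*(-40040) = -628708080)
sqrt(C(36, -66 - 1*(-28)) + R) = sqrt((-66 - 1*(-28))*(-211 + 36) - 628708080) = sqrt((-66 + 28)*(-175) - 628708080) = sqrt(-38*(-175) - 628708080) = sqrt(6650 - 628708080) = sqrt(-628701430) = I*sqrt(628701430)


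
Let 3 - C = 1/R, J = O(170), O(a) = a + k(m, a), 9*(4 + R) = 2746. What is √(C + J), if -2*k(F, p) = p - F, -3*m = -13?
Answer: √1489879410/4065 ≈ 9.4954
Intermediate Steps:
m = 13/3 (m = -⅓*(-13) = 13/3 ≈ 4.3333)
R = 2710/9 (R = -4 + (⅑)*2746 = -4 + 2746/9 = 2710/9 ≈ 301.11)
k(F, p) = F/2 - p/2 (k(F, p) = -(p - F)/2 = F/2 - p/2)
O(a) = 13/6 + a/2 (O(a) = a + ((½)*(13/3) - a/2) = a + (13/6 - a/2) = 13/6 + a/2)
J = 523/6 (J = 13/6 + (½)*170 = 13/6 + 85 = 523/6 ≈ 87.167)
C = 8121/2710 (C = 3 - 1/2710/9 = 3 - 1*9/2710 = 3 - 9/2710 = 8121/2710 ≈ 2.9967)
√(C + J) = √(8121/2710 + 523/6) = √(366514/4065) = √1489879410/4065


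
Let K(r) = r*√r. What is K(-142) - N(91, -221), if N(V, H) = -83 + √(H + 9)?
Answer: 83 - 142*I*√142 - 2*I*√53 ≈ 83.0 - 1706.7*I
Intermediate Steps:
K(r) = r^(3/2)
N(V, H) = -83 + √(9 + H)
K(-142) - N(91, -221) = (-142)^(3/2) - (-83 + √(9 - 221)) = -142*I*√142 - (-83 + √(-212)) = -142*I*√142 - (-83 + 2*I*√53) = -142*I*√142 + (83 - 2*I*√53) = 83 - 142*I*√142 - 2*I*√53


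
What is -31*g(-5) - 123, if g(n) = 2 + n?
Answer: -30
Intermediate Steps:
-31*g(-5) - 123 = -31*(2 - 5) - 123 = -31*(-3) - 123 = 93 - 123 = -30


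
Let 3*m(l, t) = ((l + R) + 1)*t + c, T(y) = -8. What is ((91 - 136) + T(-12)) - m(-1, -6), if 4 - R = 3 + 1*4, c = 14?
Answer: -191/3 ≈ -63.667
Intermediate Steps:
R = -3 (R = 4 - (3 + 1*4) = 4 - (3 + 4) = 4 - 1*7 = 4 - 7 = -3)
m(l, t) = 14/3 + t*(-2 + l)/3 (m(l, t) = (((l - 3) + 1)*t + 14)/3 = (((-3 + l) + 1)*t + 14)/3 = ((-2 + l)*t + 14)/3 = (t*(-2 + l) + 14)/3 = (14 + t*(-2 + l))/3 = 14/3 + t*(-2 + l)/3)
((91 - 136) + T(-12)) - m(-1, -6) = ((91 - 136) - 8) - (14/3 - ⅔*(-6) + (⅓)*(-1)*(-6)) = (-45 - 8) - (14/3 + 4 + 2) = -53 - 1*32/3 = -53 - 32/3 = -191/3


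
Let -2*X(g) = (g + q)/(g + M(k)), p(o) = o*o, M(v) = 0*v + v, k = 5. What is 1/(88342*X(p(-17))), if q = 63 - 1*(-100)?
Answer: -147/9982646 ≈ -1.4726e-5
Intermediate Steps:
M(v) = v (M(v) = 0 + v = v)
p(o) = o²
q = 163 (q = 63 + 100 = 163)
X(g) = -(163 + g)/(2*(5 + g)) (X(g) = -(g + 163)/(2*(g + 5)) = -(163 + g)/(2*(5 + g)))
1/(88342*X(p(-17))) = 1/(88342*(((-163 - 1*(-17)²)/(2*(5 + (-17)²))))) = 1/(88342*(((-163 - 1*289)/(2*(5 + 289))))) = 1/(88342*(((½)*(-163 - 289)/294))) = 1/(88342*(((½)*(1/294)*(-452)))) = 1/(88342*(-113/147)) = (1/88342)*(-147/113) = -147/9982646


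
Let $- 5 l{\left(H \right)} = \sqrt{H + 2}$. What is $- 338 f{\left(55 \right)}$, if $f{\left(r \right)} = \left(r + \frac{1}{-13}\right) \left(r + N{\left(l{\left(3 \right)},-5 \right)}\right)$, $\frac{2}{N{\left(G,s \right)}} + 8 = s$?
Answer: $-1018164$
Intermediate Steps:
$l{\left(H \right)} = - \frac{\sqrt{2 + H}}{5}$ ($l{\left(H \right)} = - \frac{\sqrt{H + 2}}{5} = - \frac{\sqrt{2 + H}}{5}$)
$N{\left(G,s \right)} = \frac{2}{-8 + s}$
$f{\left(r \right)} = \left(- \frac{2}{13} + r\right) \left(- \frac{1}{13} + r\right)$ ($f{\left(r \right)} = \left(r + \frac{1}{-13}\right) \left(r + \frac{2}{-8 - 5}\right) = \left(r - \frac{1}{13}\right) \left(r + \frac{2}{-13}\right) = \left(- \frac{1}{13} + r\right) \left(r + 2 \left(- \frac{1}{13}\right)\right) = \left(- \frac{1}{13} + r\right) \left(r - \frac{2}{13}\right) = \left(- \frac{1}{13} + r\right) \left(- \frac{2}{13} + r\right) = \left(- \frac{2}{13} + r\right) \left(- \frac{1}{13} + r\right)$)
$- 338 f{\left(55 \right)} = - 338 \left(\frac{2}{169} + 55^{2} - \frac{165}{13}\right) = - 338 \left(\frac{2}{169} + 3025 - \frac{165}{13}\right) = \left(-338\right) \frac{509082}{169} = -1018164$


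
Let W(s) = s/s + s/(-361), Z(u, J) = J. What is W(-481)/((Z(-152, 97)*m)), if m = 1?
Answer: 842/35017 ≈ 0.024045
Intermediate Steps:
W(s) = 1 - s/361 (W(s) = 1 + s*(-1/361) = 1 - s/361)
W(-481)/((Z(-152, 97)*m)) = (1 - 1/361*(-481))/((97*1)) = (1 + 481/361)/97 = (842/361)*(1/97) = 842/35017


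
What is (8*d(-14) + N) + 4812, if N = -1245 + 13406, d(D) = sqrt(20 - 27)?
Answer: 16973 + 8*I*sqrt(7) ≈ 16973.0 + 21.166*I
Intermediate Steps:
d(D) = I*sqrt(7) (d(D) = sqrt(-7) = I*sqrt(7))
N = 12161
(8*d(-14) + N) + 4812 = (8*(I*sqrt(7)) + 12161) + 4812 = (8*I*sqrt(7) + 12161) + 4812 = (12161 + 8*I*sqrt(7)) + 4812 = 16973 + 8*I*sqrt(7)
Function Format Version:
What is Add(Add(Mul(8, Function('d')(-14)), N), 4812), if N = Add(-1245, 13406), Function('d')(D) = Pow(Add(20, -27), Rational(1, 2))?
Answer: Add(16973, Mul(8, I, Pow(7, Rational(1, 2)))) ≈ Add(16973., Mul(21.166, I))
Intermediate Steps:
Function('d')(D) = Mul(I, Pow(7, Rational(1, 2))) (Function('d')(D) = Pow(-7, Rational(1, 2)) = Mul(I, Pow(7, Rational(1, 2))))
N = 12161
Add(Add(Mul(8, Function('d')(-14)), N), 4812) = Add(Add(Mul(8, Mul(I, Pow(7, Rational(1, 2)))), 12161), 4812) = Add(Add(Mul(8, I, Pow(7, Rational(1, 2))), 12161), 4812) = Add(Add(12161, Mul(8, I, Pow(7, Rational(1, 2)))), 4812) = Add(16973, Mul(8, I, Pow(7, Rational(1, 2))))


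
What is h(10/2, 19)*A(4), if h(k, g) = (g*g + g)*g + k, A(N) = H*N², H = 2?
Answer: 231200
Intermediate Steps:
A(N) = 2*N²
h(k, g) = k + g*(g + g²) (h(k, g) = (g² + g)*g + k = (g + g²)*g + k = g*(g + g²) + k = k + g*(g + g²))
h(10/2, 19)*A(4) = (10/2 + 19² + 19³)*(2*4²) = (10*(½) + 361 + 6859)*(2*16) = (5 + 361 + 6859)*32 = 7225*32 = 231200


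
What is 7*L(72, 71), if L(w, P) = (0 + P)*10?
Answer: 4970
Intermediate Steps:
L(w, P) = 10*P (L(w, P) = P*10 = 10*P)
7*L(72, 71) = 7*(10*71) = 7*710 = 4970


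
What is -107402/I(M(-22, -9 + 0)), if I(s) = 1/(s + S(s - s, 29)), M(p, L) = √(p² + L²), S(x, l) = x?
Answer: -107402*√565 ≈ -2.5529e+6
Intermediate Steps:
M(p, L) = √(L² + p²)
I(s) = 1/s (I(s) = 1/(s + (s - s)) = 1/(s + 0) = 1/s)
-107402/I(M(-22, -9 + 0)) = -107402*√((-9 + 0)² + (-22)²) = -107402*√((-9)² + 484) = -107402*√(81 + 484) = -107402*√565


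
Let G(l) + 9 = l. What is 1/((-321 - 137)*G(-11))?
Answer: 1/9160 ≈ 0.00010917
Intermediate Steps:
G(l) = -9 + l
1/((-321 - 137)*G(-11)) = 1/((-321 - 137)*(-9 - 11)) = 1/(-458*(-20)) = 1/9160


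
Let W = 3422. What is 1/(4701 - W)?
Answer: 1/1279 ≈ 0.00078186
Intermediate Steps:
1/(4701 - W) = 1/(4701 - 1*3422) = 1/(4701 - 3422) = 1/1279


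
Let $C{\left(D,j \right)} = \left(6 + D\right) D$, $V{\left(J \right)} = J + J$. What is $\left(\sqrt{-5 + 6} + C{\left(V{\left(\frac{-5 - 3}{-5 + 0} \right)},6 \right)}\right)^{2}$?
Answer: $\frac{579121}{625} \approx 926.59$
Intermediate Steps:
$V{\left(J \right)} = 2 J$
$C{\left(D,j \right)} = D \left(6 + D\right)$
$\left(\sqrt{-5 + 6} + C{\left(V{\left(\frac{-5 - 3}{-5 + 0} \right)},6 \right)}\right)^{2} = \left(\sqrt{-5 + 6} + 2 \frac{-5 - 3}{-5 + 0} \left(6 + 2 \frac{-5 - 3}{-5 + 0}\right)\right)^{2} = \left(\sqrt{1} + 2 \left(- \frac{8}{-5}\right) \left(6 + 2 \left(- \frac{8}{-5}\right)\right)\right)^{2} = \left(1 + 2 \left(\left(-8\right) \left(- \frac{1}{5}\right)\right) \left(6 + 2 \left(\left(-8\right) \left(- \frac{1}{5}\right)\right)\right)\right)^{2} = \left(1 + 2 \cdot \frac{8}{5} \left(6 + 2 \cdot \frac{8}{5}\right)\right)^{2} = \left(1 + \frac{16 \left(6 + \frac{16}{5}\right)}{5}\right)^{2} = \left(1 + \frac{16}{5} \cdot \frac{46}{5}\right)^{2} = \left(1 + \frac{736}{25}\right)^{2} = \left(\frac{761}{25}\right)^{2} = \frac{579121}{625}$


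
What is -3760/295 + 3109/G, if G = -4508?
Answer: -3573447/265972 ≈ -13.435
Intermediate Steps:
-3760/295 + 3109/G = -3760/295 + 3109/(-4508) = -3760*1/295 + 3109*(-1/4508) = -752/59 - 3109/4508 = -3573447/265972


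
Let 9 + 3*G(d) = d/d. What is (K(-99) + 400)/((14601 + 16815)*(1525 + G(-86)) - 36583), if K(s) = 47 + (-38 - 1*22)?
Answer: 387/47789041 ≈ 8.0981e-6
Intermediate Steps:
K(s) = -13 (K(s) = 47 + (-38 - 22) = 47 - 60 = -13)
G(d) = -8/3 (G(d) = -3 + (d/d)/3 = -3 + (⅓)*1 = -3 + ⅓ = -8/3)
(K(-99) + 400)/((14601 + 16815)*(1525 + G(-86)) - 36583) = (-13 + 400)/((14601 + 16815)*(1525 - 8/3) - 36583) = 387/(31416*(4567/3) - 36583) = 387/(47825624 - 36583) = 387/47789041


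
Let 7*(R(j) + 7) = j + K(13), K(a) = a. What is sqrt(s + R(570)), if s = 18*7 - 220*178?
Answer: 8*I*sqrt(29827)/7 ≈ 197.38*I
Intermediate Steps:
R(j) = -36/7 + j/7 (R(j) = -7 + (j + 13)/7 = -7 + (13 + j)/7 = -7 + (13/7 + j/7) = -36/7 + j/7)
s = -39034 (s = 126 - 39160 = -39034)
sqrt(s + R(570)) = sqrt(-39034 + (-36/7 + (1/7)*570)) = sqrt(-39034 + (-36/7 + 570/7)) = sqrt(-39034 + 534/7) = sqrt(-272704/7) = 8*I*sqrt(29827)/7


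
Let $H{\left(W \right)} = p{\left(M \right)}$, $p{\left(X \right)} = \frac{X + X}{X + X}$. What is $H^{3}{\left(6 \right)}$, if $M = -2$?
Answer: $1$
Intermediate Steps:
$p{\left(X \right)} = 1$ ($p{\left(X \right)} = \frac{2 X}{2 X} = 2 X \frac{1}{2 X} = 1$)
$H{\left(W \right)} = 1$
$H^{3}{\left(6 \right)} = 1^{3} = 1$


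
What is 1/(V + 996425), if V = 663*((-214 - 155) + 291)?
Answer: 1/944711 ≈ 1.0585e-6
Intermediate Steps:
V = -51714 (V = 663*(-369 + 291) = 663*(-78) = -51714)
1/(V + 996425) = 1/(-51714 + 996425) = 1/944711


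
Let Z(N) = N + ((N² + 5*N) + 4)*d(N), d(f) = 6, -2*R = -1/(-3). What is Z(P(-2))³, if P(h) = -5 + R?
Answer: 13824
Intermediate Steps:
R = -⅙ (R = -(-1)/(2*(-3)) = -(-1)*(-1)/(2*3) = -½*⅓ = -⅙ ≈ -0.16667)
P(h) = -31/6 (P(h) = -5 - ⅙ = -31/6)
Z(N) = 24 + 6*N² + 31*N (Z(N) = N + ((N² + 5*N) + 4)*6 = N + (4 + N² + 5*N)*6 = N + (24 + 6*N² + 30*N) = 24 + 6*N² + 31*N)
Z(P(-2))³ = (24 + 6*(-31/6)² + 31*(-31/6))³ = (24 + 6*(961/36) - 961/6)³ = (24 + 961/6 - 961/6)³ = 24³ = 13824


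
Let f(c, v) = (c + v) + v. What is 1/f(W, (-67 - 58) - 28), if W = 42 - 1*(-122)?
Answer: -1/142 ≈ -0.0070423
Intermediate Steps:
W = 164 (W = 42 + 122 = 164)
f(c, v) = c + 2*v
1/f(W, (-67 - 58) - 28) = 1/(164 + 2*((-67 - 58) - 28)) = 1/(164 + 2*(-125 - 28)) = 1/(164 + 2*(-153)) = 1/(164 - 306) = 1/(-142) = -1/142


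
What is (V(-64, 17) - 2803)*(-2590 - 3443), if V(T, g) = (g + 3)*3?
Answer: 16548519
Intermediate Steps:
V(T, g) = 9 + 3*g (V(T, g) = (3 + g)*3 = 9 + 3*g)
(V(-64, 17) - 2803)*(-2590 - 3443) = ((9 + 3*17) - 2803)*(-2590 - 3443) = ((9 + 51) - 2803)*(-6033) = (60 - 2803)*(-6033) = -2743*(-6033) = 16548519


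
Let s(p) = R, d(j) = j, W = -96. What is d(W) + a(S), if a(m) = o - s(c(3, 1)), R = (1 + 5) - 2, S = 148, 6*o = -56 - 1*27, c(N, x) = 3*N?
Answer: -683/6 ≈ -113.83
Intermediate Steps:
o = -83/6 (o = (-56 - 1*27)/6 = (-56 - 27)/6 = (1/6)*(-83) = -83/6 ≈ -13.833)
R = 4 (R = 6 - 2 = 4)
s(p) = 4
a(m) = -107/6 (a(m) = -83/6 - 1*4 = -83/6 - 4 = -107/6)
d(W) + a(S) = -96 - 107/6 = -683/6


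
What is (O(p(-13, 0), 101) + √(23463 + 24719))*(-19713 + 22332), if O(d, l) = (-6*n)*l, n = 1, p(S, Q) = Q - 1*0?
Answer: -1587114 + 2619*√48182 ≈ -1.0122e+6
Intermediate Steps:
p(S, Q) = Q (p(S, Q) = Q + 0 = Q)
O(d, l) = -6*l (O(d, l) = (-6*1)*l = -6*l)
(O(p(-13, 0), 101) + √(23463 + 24719))*(-19713 + 22332) = (-6*101 + √(23463 + 24719))*(-19713 + 22332) = (-606 + √48182)*2619 = -1587114 + 2619*√48182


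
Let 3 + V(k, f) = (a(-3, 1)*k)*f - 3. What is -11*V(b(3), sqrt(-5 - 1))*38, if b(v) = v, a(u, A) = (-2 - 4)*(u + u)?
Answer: 2508 - 45144*I*sqrt(6) ≈ 2508.0 - 1.1058e+5*I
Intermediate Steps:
a(u, A) = -12*u
V(k, f) = -6 + 36*f*k (V(k, f) = -3 + (((-12*(-3))*k)*f - 3) = -3 + ((36*k)*f - 3) = -3 + (36*f*k - 3) = -3 + (-3 + 36*f*k) = -6 + 36*f*k)
-11*V(b(3), sqrt(-5 - 1))*38 = -11*(-6 + 36*sqrt(-5 - 1)*3)*38 = -11*(-6 + 36*sqrt(-6)*3)*38 = -11*(-6 + 36*(I*sqrt(6))*3)*38 = -11*(-6 + 108*I*sqrt(6))*38 = (66 - 1188*I*sqrt(6))*38 = 2508 - 45144*I*sqrt(6)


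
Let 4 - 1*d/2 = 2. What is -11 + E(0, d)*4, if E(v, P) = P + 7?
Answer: 33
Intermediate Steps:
d = 4 (d = 8 - 2*2 = 8 - 4 = 4)
E(v, P) = 7 + P
-11 + E(0, d)*4 = -11 + (7 + 4)*4 = -11 + 11*4 = -11 + 44 = 33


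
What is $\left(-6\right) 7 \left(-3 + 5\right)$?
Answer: $-84$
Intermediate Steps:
$\left(-6\right) 7 \left(-3 + 5\right) = \left(-42\right) 2 = -84$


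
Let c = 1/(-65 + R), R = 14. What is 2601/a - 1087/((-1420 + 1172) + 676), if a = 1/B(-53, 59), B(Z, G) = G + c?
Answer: 65657537/428 ≈ 1.5341e+5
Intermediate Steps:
c = -1/51 (c = 1/(-65 + 14) = 1/(-51) = -1/51 ≈ -0.019608)
B(Z, G) = -1/51 + G (B(Z, G) = G - 1/51 = -1/51 + G)
a = 51/3008 (a = 1/(-1/51 + 59) = 1/(3008/51) = 51/3008 ≈ 0.016955)
2601/a - 1087/((-1420 + 1172) + 676) = 2601/(51/3008) - 1087/((-1420 + 1172) + 676) = 2601*(3008/51) - 1087/(-248 + 676) = 153408 - 1087/428 = 65657537/428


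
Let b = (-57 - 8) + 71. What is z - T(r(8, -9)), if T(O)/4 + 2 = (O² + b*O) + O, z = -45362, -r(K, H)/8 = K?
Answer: -59946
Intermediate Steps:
b = 6 (b = -65 + 71 = 6)
r(K, H) = -8*K
T(O) = -8 + 4*O² + 28*O (T(O) = -8 + 4*((O² + 6*O) + O) = -8 + 4*(O² + 7*O) = -8 + (4*O² + 28*O) = -8 + 4*O² + 28*O)
z - T(r(8, -9)) = -45362 - (-8 + 4*(-8*8)² + 28*(-8*8)) = -45362 - (-8 + 4*(-64)² + 28*(-64)) = -45362 - (-8 + 4*4096 - 1792) = -45362 - (-8 + 16384 - 1792) = -45362 - 1*14584 = -45362 - 14584 = -59946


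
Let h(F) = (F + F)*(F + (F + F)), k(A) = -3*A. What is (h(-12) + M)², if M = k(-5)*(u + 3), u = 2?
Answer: 881721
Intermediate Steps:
h(F) = 6*F² (h(F) = (2*F)*(F + 2*F) = (2*F)*(3*F) = 6*F²)
M = 75 (M = (-3*(-5))*(2 + 3) = 15*5 = 75)
(h(-12) + M)² = (6*(-12)² + 75)² = (6*144 + 75)² = (864 + 75)² = 939² = 881721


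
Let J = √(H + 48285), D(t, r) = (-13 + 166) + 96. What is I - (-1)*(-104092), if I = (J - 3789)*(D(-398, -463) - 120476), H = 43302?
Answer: 455436011 - 120227*√91587 ≈ 4.1905e+8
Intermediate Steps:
D(t, r) = 249 (D(t, r) = 153 + 96 = 249)
J = √91587 (J = √(43302 + 48285) = √91587 ≈ 302.63)
I = 455540103 - 120227*√91587 (I = (√91587 - 3789)*(249 - 120476) = (-3789 + √91587)*(-120227) = 455540103 - 120227*√91587 ≈ 4.1916e+8)
I - (-1)*(-104092) = (455540103 - 120227*√91587) - (-1)*(-104092) = (455540103 - 120227*√91587) - 1*104092 = (455540103 - 120227*√91587) - 104092 = 455436011 - 120227*√91587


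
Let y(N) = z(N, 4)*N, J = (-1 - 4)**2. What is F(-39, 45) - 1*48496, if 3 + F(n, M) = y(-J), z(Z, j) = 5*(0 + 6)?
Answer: -49249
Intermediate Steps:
z(Z, j) = 30 (z(Z, j) = 5*6 = 30)
J = 25 (J = (-5)**2 = 25)
y(N) = 30*N
F(n, M) = -753 (F(n, M) = -3 + 30*(-1*25) = -3 + 30*(-25) = -3 - 750 = -753)
F(-39, 45) - 1*48496 = -753 - 1*48496 = -753 - 48496 = -49249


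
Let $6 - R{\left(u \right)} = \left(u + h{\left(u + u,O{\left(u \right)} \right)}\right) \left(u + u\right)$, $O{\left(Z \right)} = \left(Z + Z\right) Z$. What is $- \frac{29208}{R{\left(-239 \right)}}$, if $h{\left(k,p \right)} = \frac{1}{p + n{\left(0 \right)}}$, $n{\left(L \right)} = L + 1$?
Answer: $\frac{1668404772}{6525331435} \approx 0.25568$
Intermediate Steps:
$n{\left(L \right)} = 1 + L$
$O{\left(Z \right)} = 2 Z^{2}$ ($O{\left(Z \right)} = 2 Z Z = 2 Z^{2}$)
$h{\left(k,p \right)} = \frac{1}{1 + p}$ ($h{\left(k,p \right)} = \frac{1}{p + \left(1 + 0\right)} = \frac{1}{p + 1} = \frac{1}{1 + p}$)
$R{\left(u \right)} = 6 - 2 u \left(u + \frac{1}{1 + 2 u^{2}}\right)$ ($R{\left(u \right)} = 6 - \left(u + \frac{1}{1 + 2 u^{2}}\right) \left(u + u\right) = 6 - \left(u + \frac{1}{1 + 2 u^{2}}\right) 2 u = 6 - 2 u \left(u + \frac{1}{1 + 2 u^{2}}\right)$)
$- \frac{29208}{R{\left(-239 \right)}} = - \frac{29208}{2 \frac{1}{1 + 2 \left(-239\right)^{2}} \left(3 - -239 - 2 \left(-239\right)^{4} + 5 \left(-239\right)^{2}\right)} = - \frac{29208}{2 \frac{1}{1 + 2 \cdot 57121} \left(3 + 239 - 6525617282 + 5 \cdot 57121\right)} = - \frac{29208}{2 \frac{1}{1 + 114242} \left(3 + 239 - 6525617282 + 285605\right)} = - \frac{29208}{2 \cdot \frac{1}{114243} \left(-6525331435\right)} = - \frac{29208}{- \frac{13050662870}{114243}} = \left(-29208\right) \left(- \frac{114243}{13050662870}\right) = \frac{1668404772}{6525331435}$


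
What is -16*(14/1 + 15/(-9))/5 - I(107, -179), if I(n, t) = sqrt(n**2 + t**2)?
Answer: -592/15 - sqrt(43490) ≈ -248.01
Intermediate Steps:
-16*(14/1 + 15/(-9))/5 - I(107, -179) = -16*(14/1 + 15/(-9))/5 - sqrt(107**2 + (-179)**2) = -16*(14*1 + 15*(-1/9))*(1/5) - sqrt(11449 + 32041) = -16*(14 - 5/3)*(1/5) - sqrt(43490) = -16*37/3*(1/5) - sqrt(43490) = -592/3*1/5 - sqrt(43490) = -592/15 - sqrt(43490)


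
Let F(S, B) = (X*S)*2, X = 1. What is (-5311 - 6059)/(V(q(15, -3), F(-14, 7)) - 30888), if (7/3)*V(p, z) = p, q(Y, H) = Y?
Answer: 26530/72057 ≈ 0.36818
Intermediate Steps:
F(S, B) = 2*S (F(S, B) = (1*S)*2 = S*2 = 2*S)
V(p, z) = 3*p/7
(-5311 - 6059)/(V(q(15, -3), F(-14, 7)) - 30888) = (-5311 - 6059)/((3/7)*15 - 30888) = -11370/(45/7 - 30888) = -11370/(-216171/7) = -11370*(-7/216171) = 26530/72057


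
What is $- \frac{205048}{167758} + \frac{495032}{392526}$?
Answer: $\frac{639726752}{16462344177} \approx 0.03886$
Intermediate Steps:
$- \frac{205048}{167758} + \frac{495032}{392526} = \left(-205048\right) \frac{1}{167758} + 495032 \cdot \frac{1}{392526} = - \frac{102524}{83879} + \frac{247516}{196263} = \frac{639726752}{16462344177}$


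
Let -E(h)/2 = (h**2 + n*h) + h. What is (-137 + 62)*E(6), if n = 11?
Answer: 16200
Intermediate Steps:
E(h) = -24*h - 2*h**2 (E(h) = -2*((h**2 + 11*h) + h) = -2*(h**2 + 12*h) = -24*h - 2*h**2)
(-137 + 62)*E(6) = (-137 + 62)*(-2*6*(12 + 6)) = -(-150)*6*18 = -75*(-216) = 16200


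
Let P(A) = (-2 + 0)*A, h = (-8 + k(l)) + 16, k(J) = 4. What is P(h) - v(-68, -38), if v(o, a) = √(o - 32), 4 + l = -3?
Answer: -24 - 10*I ≈ -24.0 - 10.0*I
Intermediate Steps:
l = -7 (l = -4 - 3 = -7)
v(o, a) = √(-32 + o)
h = 12 (h = (-8 + 4) + 16 = -4 + 16 = 12)
P(A) = -2*A
P(h) - v(-68, -38) = -2*12 - √(-32 - 68) = -24 - √(-100) = -24 - 10*I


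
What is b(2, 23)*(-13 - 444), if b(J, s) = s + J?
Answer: -11425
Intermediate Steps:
b(J, s) = J + s
b(2, 23)*(-13 - 444) = (2 + 23)*(-13 - 444) = 25*(-457) = -11425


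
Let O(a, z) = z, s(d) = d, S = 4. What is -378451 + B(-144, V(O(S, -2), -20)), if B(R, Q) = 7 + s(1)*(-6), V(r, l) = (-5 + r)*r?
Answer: -378450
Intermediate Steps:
V(r, l) = r*(-5 + r)
B(R, Q) = 1 (B(R, Q) = 7 + 1*(-6) = 7 - 6 = 1)
-378451 + B(-144, V(O(S, -2), -20)) = -378451 + 1 = -378450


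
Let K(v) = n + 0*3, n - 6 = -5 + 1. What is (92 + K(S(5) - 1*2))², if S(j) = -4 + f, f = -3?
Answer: 8836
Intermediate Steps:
S(j) = -7 (S(j) = -4 - 3 = -7)
n = 2 (n = 6 + (-5 + 1) = 6 - 4 = 2)
K(v) = 2 (K(v) = 2 + 0*3 = 2 + 0 = 2)
(92 + K(S(5) - 1*2))² = (92 + 2)² = 94² = 8836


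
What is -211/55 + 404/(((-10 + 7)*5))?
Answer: -5077/165 ≈ -30.770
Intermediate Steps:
-211/55 + 404/(((-10 + 7)*5)) = -211*1/55 + 404/((-3*5)) = -211/55 + 404/(-15) = -211/55 + 404*(-1/15) = -211/55 - 404/15 = -5077/165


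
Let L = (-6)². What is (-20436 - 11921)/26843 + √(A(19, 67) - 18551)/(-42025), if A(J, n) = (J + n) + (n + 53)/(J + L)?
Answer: -32357/26843 - I*√2234001/462275 ≈ -1.2054 - 0.0032333*I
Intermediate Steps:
L = 36
A(J, n) = J + n + (53 + n)/(36 + J) (A(J, n) = (J + n) + (n + 53)/(J + 36) = (J + n) + (53 + n)/(36 + J) = J + n + (53 + n)/(36 + J))
(-20436 - 11921)/26843 + √(A(19, 67) - 18551)/(-42025) = (-20436 - 11921)/26843 + √((53 + 19² + 36*19 + 37*67 + 19*67)/(36 + 19) - 18551)/(-42025) = -32357*1/26843 + √((53 + 361 + 684 + 2479 + 1273)/55 - 18551)*(-1/42025) = -32357/26843 + √((1/55)*4850 - 18551)*(-1/42025) = -32357/26843 + √(970/11 - 18551)*(-1/42025) = -32357/26843 + √(-203091/11)*(-1/42025) = -32357/26843 + (I*√2234001/11)*(-1/42025) = -32357/26843 - I*√2234001/462275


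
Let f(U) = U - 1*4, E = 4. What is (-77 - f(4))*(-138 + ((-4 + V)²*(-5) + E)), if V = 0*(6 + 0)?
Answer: 16478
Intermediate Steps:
f(U) = -4 + U (f(U) = U - 4 = -4 + U)
V = 0 (V = 0*6 = 0)
(-77 - f(4))*(-138 + ((-4 + V)²*(-5) + E)) = (-77 - (-4 + 4))*(-138 + ((-4 + 0)²*(-5) + 4)) = (-77 - 1*0)*(-138 + ((-4)²*(-5) + 4)) = (-77 + 0)*(-138 + (16*(-5) + 4)) = -77*(-138 + (-80 + 4)) = -77*(-138 - 76) = -77*(-214) = 16478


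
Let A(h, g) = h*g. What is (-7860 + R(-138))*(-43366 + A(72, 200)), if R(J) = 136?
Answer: 223733384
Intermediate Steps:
A(h, g) = g*h
(-7860 + R(-138))*(-43366 + A(72, 200)) = (-7860 + 136)*(-43366 + 200*72) = -7724*(-43366 + 14400) = -7724*(-28966) = 223733384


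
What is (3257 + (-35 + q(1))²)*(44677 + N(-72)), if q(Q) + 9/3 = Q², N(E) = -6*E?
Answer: 208674234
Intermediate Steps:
q(Q) = -3 + Q²
(3257 + (-35 + q(1))²)*(44677 + N(-72)) = (3257 + (-35 + (-3 + 1²))²)*(44677 - 6*(-72)) = (3257 + (-35 + (-3 + 1))²)*(44677 + 432) = (3257 + (-35 - 2)²)*45109 = (3257 + (-37)²)*45109 = (3257 + 1369)*45109 = 4626*45109 = 208674234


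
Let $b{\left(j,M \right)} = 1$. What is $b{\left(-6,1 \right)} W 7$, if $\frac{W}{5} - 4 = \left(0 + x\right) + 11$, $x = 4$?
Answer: $665$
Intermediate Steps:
$W = 95$ ($W = 20 + 5 \left(\left(0 + 4\right) + 11\right) = 20 + 5 \left(4 + 11\right) = 20 + 5 \cdot 15 = 20 + 75 = 95$)
$b{\left(-6,1 \right)} W 7 = 1 \cdot 95 \cdot 7 = 95 \cdot 7 = 665$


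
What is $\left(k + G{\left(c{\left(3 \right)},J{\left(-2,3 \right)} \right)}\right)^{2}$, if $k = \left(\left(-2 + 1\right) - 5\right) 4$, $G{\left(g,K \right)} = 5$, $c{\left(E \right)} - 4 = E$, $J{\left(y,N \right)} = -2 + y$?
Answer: $361$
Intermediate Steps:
$c{\left(E \right)} = 4 + E$
$k = -24$ ($k = \left(-1 - 5\right) 4 = \left(-6\right) 4 = -24$)
$\left(k + G{\left(c{\left(3 \right)},J{\left(-2,3 \right)} \right)}\right)^{2} = \left(-24 + 5\right)^{2} = \left(-19\right)^{2} = 361$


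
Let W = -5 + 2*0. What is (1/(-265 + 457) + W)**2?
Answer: 919681/36864 ≈ 24.948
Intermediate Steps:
W = -5 (W = -5 + 0 = -5)
(1/(-265 + 457) + W)**2 = (1/(-265 + 457) - 5)**2 = (1/192 - 5)**2 = (-959/192)**2 = 919681/36864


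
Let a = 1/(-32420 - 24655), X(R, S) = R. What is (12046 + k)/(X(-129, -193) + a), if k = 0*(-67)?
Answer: -343762725/3681338 ≈ -93.380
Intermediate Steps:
k = 0
a = -1/57075 (a = 1/(-57075) = -1/57075 ≈ -1.7521e-5)
(12046 + k)/(X(-129, -193) + a) = (12046 + 0)/(-129 - 1/57075) = 12046/(-7362676/57075) = 12046*(-57075/7362676) = -343762725/3681338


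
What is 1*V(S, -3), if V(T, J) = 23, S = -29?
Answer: 23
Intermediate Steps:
1*V(S, -3) = 1*23 = 23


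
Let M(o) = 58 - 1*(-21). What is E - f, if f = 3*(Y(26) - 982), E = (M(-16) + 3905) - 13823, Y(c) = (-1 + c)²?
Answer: -8768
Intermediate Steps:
M(o) = 79 (M(o) = 58 + 21 = 79)
E = -9839 (E = (79 + 3905) - 13823 = 3984 - 13823 = -9839)
f = -1071 (f = 3*((-1 + 26)² - 982) = 3*(25² - 982) = 3*(625 - 982) = 3*(-357) = -1071)
E - f = -9839 - 1*(-1071) = -9839 + 1071 = -8768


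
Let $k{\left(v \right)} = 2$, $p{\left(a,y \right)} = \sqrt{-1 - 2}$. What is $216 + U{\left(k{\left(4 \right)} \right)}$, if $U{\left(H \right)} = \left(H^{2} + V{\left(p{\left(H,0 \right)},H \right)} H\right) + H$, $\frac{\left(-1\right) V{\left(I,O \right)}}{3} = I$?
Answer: $222 - 6 i \sqrt{3} \approx 222.0 - 10.392 i$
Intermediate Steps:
$p{\left(a,y \right)} = i \sqrt{3}$ ($p{\left(a,y \right)} = \sqrt{-3} = i \sqrt{3}$)
$V{\left(I,O \right)} = - 3 I$
$U{\left(H \right)} = H + H^{2} - 3 i H \sqrt{3}$ ($U{\left(H \right)} = \left(H^{2} + - 3 i \sqrt{3} H\right) + H = \left(H^{2} - 3 i H \sqrt{3}\right) + H = H + H^{2} - 3 i H \sqrt{3}$)
$216 + U{\left(k{\left(4 \right)} \right)} = 216 + 2 \left(1 + 2 - 3 i \sqrt{3}\right) = 216 + 2 \left(3 - 3 i \sqrt{3}\right) = 216 + \left(6 - 6 i \sqrt{3}\right) = 222 - 6 i \sqrt{3}$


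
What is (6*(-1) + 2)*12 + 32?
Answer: -16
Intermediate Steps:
(6*(-1) + 2)*12 + 32 = (-6 + 2)*12 + 32 = -4*12 + 32 = -48 + 32 = -16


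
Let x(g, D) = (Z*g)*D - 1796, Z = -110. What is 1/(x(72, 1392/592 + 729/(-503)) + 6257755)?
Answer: 18611/116296691989 ≈ 1.6003e-7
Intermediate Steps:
x(g, D) = -1796 - 110*D*g (x(g, D) = (-110*g)*D - 1796 = -110*D*g - 1796 = -1796 - 110*D*g)
1/(x(72, 1392/592 + 729/(-503)) + 6257755) = 1/((-1796 - 110*(1392/592 + 729/(-503))*72) + 6257755) = 1/((-1796 - 110*(1392*(1/592) + 729*(-1/503))*72) + 6257755) = 1/((-1796 - 110*(87/37 - 729/503)*72) + 6257755) = 1/((-1796 - 110*16788/18611*72) + 6257755) = 1/((-1796 - 132960960/18611) + 6257755) = 1/(-166386316/18611 + 6257755) = 1/(116296691989/18611) = 18611/116296691989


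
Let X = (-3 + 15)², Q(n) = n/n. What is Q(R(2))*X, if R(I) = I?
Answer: 144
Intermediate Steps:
Q(n) = 1
X = 144 (X = 12² = 144)
Q(R(2))*X = 1*144 = 144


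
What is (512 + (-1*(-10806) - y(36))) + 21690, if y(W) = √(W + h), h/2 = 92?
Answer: 33008 - 2*√55 ≈ 32993.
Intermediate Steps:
h = 184 (h = 2*92 = 184)
y(W) = √(184 + W) (y(W) = √(W + 184) = √(184 + W))
(512 + (-1*(-10806) - y(36))) + 21690 = (512 + (-1*(-10806) - √(184 + 36))) + 21690 = (512 + (10806 - √220)) + 21690 = (512 + (10806 - 2*√55)) + 21690 = (11318 - 2*√55) + 21690 = 33008 - 2*√55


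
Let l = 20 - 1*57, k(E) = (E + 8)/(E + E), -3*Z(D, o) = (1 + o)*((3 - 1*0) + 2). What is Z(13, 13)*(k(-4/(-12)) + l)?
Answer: 1715/3 ≈ 571.67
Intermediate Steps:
Z(D, o) = -5/3 - 5*o/3 (Z(D, o) = -(1 + o)*((3 - 1*0) + 2)/3 = -(1 + o)*((3 + 0) + 2)/3 = -(1 + o)*(3 + 2)/3 = -(1 + o)*5/3 = -(5 + 5*o)/3 = -5/3 - 5*o/3)
k(E) = (8 + E)/(2*E) (k(E) = (8 + E)/((2*E)) = (8 + E)*(1/(2*E)) = (8 + E)/(2*E))
l = -37 (l = 20 - 57 = -37)
Z(13, 13)*(k(-4/(-12)) + l) = (-5/3 - 5/3*13)*((8 - 4/(-12))/(2*((-4/(-12)))) - 37) = (-5/3 - 65/3)*((8 - 4*(-1/12))/(2*((-4*(-1/12)))) - 37) = -70*((8 + ⅓)/(2*(⅓)) - 37)/3 = -70*((½)*3*(25/3) - 37)/3 = -70*(25/2 - 37)/3 = -70/3*(-49/2) = 1715/3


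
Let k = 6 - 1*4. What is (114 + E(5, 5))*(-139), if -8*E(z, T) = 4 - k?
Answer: -63245/4 ≈ -15811.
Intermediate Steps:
k = 2 (k = 6 - 4 = 2)
E(z, T) = -1/4 (E(z, T) = -(4 - 1*2)/8 = -(4 - 2)/8 = -1/8*2 = -1/4)
(114 + E(5, 5))*(-139) = (114 - 1/4)*(-139) = (455/4)*(-139) = -63245/4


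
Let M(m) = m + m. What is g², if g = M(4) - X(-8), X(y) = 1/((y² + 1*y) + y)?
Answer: 146689/2304 ≈ 63.667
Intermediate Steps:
M(m) = 2*m
X(y) = 1/(y² + 2*y) (X(y) = 1/((y² + y) + y) = 1/((y + y²) + y) = 1/(y² + 2*y))
g = 383/48 (g = 2*4 - 1/((-8)*(2 - 8)) = 8 - (-1)/(8*(-6)) = 8 - (-1)*(-1)/(8*6) = 8 - 1*1/48 = 8 - 1/48 = 383/48 ≈ 7.9792)
g² = (383/48)² = 146689/2304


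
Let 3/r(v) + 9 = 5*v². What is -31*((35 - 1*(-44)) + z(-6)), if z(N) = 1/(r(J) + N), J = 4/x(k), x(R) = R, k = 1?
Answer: -1033726/423 ≈ -2443.8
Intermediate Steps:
J = 4 (J = 4/1 = 4*1 = 4)
r(v) = 3/(-9 + 5*v²)
z(N) = 1/(3/71 + N) (z(N) = 1/(3/(-9 + 5*4²) + N) = 1/(3/(-9 + 5*16) + N) = 1/(3/(-9 + 80) + N) = 1/(3/71 + N))
-31*((35 - 1*(-44)) + z(-6)) = -31*((35 - 1*(-44)) + 71/(3 + 71*(-6))) = -31*((35 + 44) + 71/(3 - 426)) = -31*(79 + 71/(-423)) = -31*(79 + 71*(-1/423)) = -31*(79 - 71/423) = -31*33346/423 = -1033726/423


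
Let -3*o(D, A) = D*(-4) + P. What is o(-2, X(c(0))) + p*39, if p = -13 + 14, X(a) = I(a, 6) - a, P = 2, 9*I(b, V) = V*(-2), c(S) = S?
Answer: 107/3 ≈ 35.667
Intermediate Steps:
I(b, V) = -2*V/9 (I(b, V) = (V*(-2))/9 = (-2*V)/9 = -2*V/9)
X(a) = -4/3 - a (X(a) = -2/9*6 - a = -4/3 - a)
o(D, A) = -⅔ + 4*D/3 (o(D, A) = -(D*(-4) + 2)/3 = -(-4*D + 2)/3 = -(2 - 4*D)/3 = -⅔ + 4*D/3)
p = 1
o(-2, X(c(0))) + p*39 = (-⅔ + (4/3)*(-2)) + 1*39 = (-⅔ - 8/3) + 39 = -10/3 + 39 = 107/3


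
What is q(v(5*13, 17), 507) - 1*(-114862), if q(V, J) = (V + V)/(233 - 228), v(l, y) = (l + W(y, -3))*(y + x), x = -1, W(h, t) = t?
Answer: 576294/5 ≈ 1.1526e+5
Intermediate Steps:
v(l, y) = (-1 + y)*(-3 + l) (v(l, y) = (l - 3)*(y - 1) = (-3 + l)*(-1 + y) = (-1 + y)*(-3 + l))
q(V, J) = 2*V/5 (q(V, J) = (2*V)/5 = (2*V)*(1/5) = 2*V/5)
q(v(5*13, 17), 507) - 1*(-114862) = 2*(3 - 5*13 - 3*17 + (5*13)*17)/5 - 1*(-114862) = 2*(3 - 1*65 - 51 + 65*17)/5 + 114862 = 2*(3 - 65 - 51 + 1105)/5 + 114862 = (2/5)*992 + 114862 = 1984/5 + 114862 = 576294/5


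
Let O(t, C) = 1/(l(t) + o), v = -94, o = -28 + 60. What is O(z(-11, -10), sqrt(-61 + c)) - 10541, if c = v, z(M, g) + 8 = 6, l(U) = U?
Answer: -316229/30 ≈ -10541.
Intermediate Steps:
o = 32
z(M, g) = -2 (z(M, g) = -8 + 6 = -2)
c = -94
O(t, C) = 1/(32 + t) (O(t, C) = 1/(t + 32) = 1/(32 + t))
O(z(-11, -10), sqrt(-61 + c)) - 10541 = 1/(32 - 2) - 10541 = 1/30 - 10541 = -316229/30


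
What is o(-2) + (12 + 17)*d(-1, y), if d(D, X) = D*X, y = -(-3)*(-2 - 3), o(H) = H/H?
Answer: 436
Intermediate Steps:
o(H) = 1
y = -15 (y = -(-3)*(-5) = -1*15 = -15)
o(-2) + (12 + 17)*d(-1, y) = 1 + (12 + 17)*(-1*(-15)) = 1 + 29*15 = 1 + 435 = 436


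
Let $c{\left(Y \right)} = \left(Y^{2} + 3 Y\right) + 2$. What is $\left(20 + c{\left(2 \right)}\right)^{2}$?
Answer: $1024$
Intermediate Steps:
$c{\left(Y \right)} = 2 + Y^{2} + 3 Y$
$\left(20 + c{\left(2 \right)}\right)^{2} = \left(20 + \left(2 + 2^{2} + 3 \cdot 2\right)\right)^{2} = \left(20 + \left(2 + 4 + 6\right)\right)^{2} = \left(20 + 12\right)^{2} = 32^{2} = 1024$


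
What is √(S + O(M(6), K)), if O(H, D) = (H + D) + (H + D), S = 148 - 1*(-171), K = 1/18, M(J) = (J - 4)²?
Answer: 8*√46/3 ≈ 18.086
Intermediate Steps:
M(J) = (-4 + J)²
K = 1/18 ≈ 0.055556
S = 319 (S = 148 + 171 = 319)
O(H, D) = 2*D + 2*H (O(H, D) = (D + H) + (D + H) = 2*D + 2*H)
√(S + O(M(6), K)) = √(319 + (2*(1/18) + 2*(-4 + 6)²)) = √(319 + (⅑ + 2*2²)) = √(319 + (⅑ + 2*4)) = √(319 + (⅑ + 8)) = √(319 + 73/9) = √(2944/9) = 8*√46/3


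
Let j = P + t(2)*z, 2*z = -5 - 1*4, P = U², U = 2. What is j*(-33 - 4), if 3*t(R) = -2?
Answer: -259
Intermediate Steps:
t(R) = -⅔ (t(R) = (⅓)*(-2) = -⅔)
P = 4 (P = 2² = 4)
z = -9/2 (z = (-5 - 1*4)/2 = (-5 - 4)/2 = (½)*(-9) = -9/2 ≈ -4.5000)
j = 7 (j = 4 - ⅔*(-9/2) = 4 + 3 = 7)
j*(-33 - 4) = 7*(-33 - 4) = 7*(-37) = -259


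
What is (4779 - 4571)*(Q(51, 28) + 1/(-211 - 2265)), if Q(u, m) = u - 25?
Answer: 3347500/619 ≈ 5407.9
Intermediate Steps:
Q(u, m) = -25 + u
(4779 - 4571)*(Q(51, 28) + 1/(-211 - 2265)) = (4779 - 4571)*((-25 + 51) + 1/(-211 - 2265)) = 208*(26 + 1/(-2476)) = 208*(26 - 1/2476) = 208*(64375/2476) = 3347500/619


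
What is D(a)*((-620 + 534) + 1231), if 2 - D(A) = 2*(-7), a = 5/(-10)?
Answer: 18320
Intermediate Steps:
a = -1/2 (a = 5*(-1/10) = -1/2 ≈ -0.50000)
D(A) = 16 (D(A) = 2 - 2*(-7) = 2 - 1*(-14) = 2 + 14 = 16)
D(a)*((-620 + 534) + 1231) = 16*((-620 + 534) + 1231) = 16*(-86 + 1231) = 16*1145 = 18320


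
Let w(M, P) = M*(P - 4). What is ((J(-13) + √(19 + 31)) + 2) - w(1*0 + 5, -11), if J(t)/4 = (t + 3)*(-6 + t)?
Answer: 837 + 5*√2 ≈ 844.07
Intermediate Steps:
J(t) = 4*(-6 + t)*(3 + t) (J(t) = 4*((t + 3)*(-6 + t)) = 4*((3 + t)*(-6 + t)) = 4*((-6 + t)*(3 + t)) = 4*(-6 + t)*(3 + t))
w(M, P) = M*(-4 + P)
((J(-13) + √(19 + 31)) + 2) - w(1*0 + 5, -11) = (((-72 - 12*(-13) + 4*(-13)²) + √(19 + 31)) + 2) - (1*0 + 5)*(-4 - 11) = (((-72 + 156 + 4*169) + √50) + 2) - (0 + 5)*(-15) = (((-72 + 156 + 676) + 5*√2) + 2) - 5*(-15) = ((760 + 5*√2) + 2) - 1*(-75) = (762 + 5*√2) + 75 = 837 + 5*√2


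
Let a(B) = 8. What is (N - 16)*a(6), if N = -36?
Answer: -416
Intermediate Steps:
(N - 16)*a(6) = (-36 - 16)*8 = -52*8 = -416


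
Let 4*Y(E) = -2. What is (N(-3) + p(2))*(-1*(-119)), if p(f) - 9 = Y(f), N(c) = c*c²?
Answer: -4403/2 ≈ -2201.5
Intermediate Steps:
Y(E) = -½ (Y(E) = (¼)*(-2) = -½)
N(c) = c³
p(f) = 17/2 (p(f) = 9 - ½ = 17/2)
(N(-3) + p(2))*(-1*(-119)) = ((-3)³ + 17/2)*(-1*(-119)) = (-27 + 17/2)*119 = -37/2*119 = -4403/2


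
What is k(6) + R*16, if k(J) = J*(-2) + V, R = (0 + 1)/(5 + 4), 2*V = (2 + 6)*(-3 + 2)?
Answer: -128/9 ≈ -14.222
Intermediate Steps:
V = -4 (V = ((2 + 6)*(-3 + 2))/2 = (8*(-1))/2 = (½)*(-8) = -4)
R = ⅑ (R = 1/9 = 1*(⅑) = ⅑ ≈ 0.11111)
k(J) = -4 - 2*J (k(J) = J*(-2) - 4 = -2*J - 4 = -4 - 2*J)
k(6) + R*16 = (-4 - 2*6) + (⅑)*16 = (-4 - 12) + 16/9 = -16 + 16/9 = -128/9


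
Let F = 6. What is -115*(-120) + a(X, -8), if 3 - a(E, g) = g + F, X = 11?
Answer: 13805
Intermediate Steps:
a(E, g) = -3 - g (a(E, g) = 3 - (g + 6) = 3 - (6 + g) = 3 + (-6 - g) = -3 - g)
-115*(-120) + a(X, -8) = -115*(-120) + (-3 - 1*(-8)) = 13800 + (-3 + 8) = 13800 + 5 = 13805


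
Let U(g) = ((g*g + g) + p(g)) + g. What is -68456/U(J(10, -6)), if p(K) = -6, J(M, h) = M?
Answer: -34228/57 ≈ -600.49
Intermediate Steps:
U(g) = -6 + g**2 + 2*g (U(g) = ((g*g + g) - 6) + g = ((g**2 + g) - 6) + g = ((g + g**2) - 6) + g = (-6 + g + g**2) + g = -6 + g**2 + 2*g)
-68456/U(J(10, -6)) = -68456/(-6 + 10**2 + 2*10) = -68456/(-6 + 100 + 20) = -68456/114 = -68456*1/114 = -34228/57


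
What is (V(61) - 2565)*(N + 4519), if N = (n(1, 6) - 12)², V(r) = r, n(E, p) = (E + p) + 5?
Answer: -11315576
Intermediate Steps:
n(E, p) = 5 + E + p
N = 0 (N = ((5 + 1 + 6) - 12)² = (12 - 12)² = 0² = 0)
(V(61) - 2565)*(N + 4519) = (61 - 2565)*(0 + 4519) = -2504*4519 = -11315576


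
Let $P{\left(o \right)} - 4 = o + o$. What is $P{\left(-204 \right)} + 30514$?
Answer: $30110$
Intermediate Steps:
$P{\left(o \right)} = 4 + 2 o$ ($P{\left(o \right)} = 4 + \left(o + o\right) = 4 + 2 o$)
$P{\left(-204 \right)} + 30514 = \left(4 + 2 \left(-204\right)\right) + 30514 = \left(4 - 408\right) + 30514 = -404 + 30514 = 30110$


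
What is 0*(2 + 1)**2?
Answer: 0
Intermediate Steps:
0*(2 + 1)**2 = 0*3**2 = 0*9 = 0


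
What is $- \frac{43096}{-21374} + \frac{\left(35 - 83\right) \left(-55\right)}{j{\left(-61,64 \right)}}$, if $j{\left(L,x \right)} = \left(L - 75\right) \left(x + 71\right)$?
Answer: $\frac{3061730}{1635111} \approx 1.8725$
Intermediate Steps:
$j{\left(L,x \right)} = \left(-75 + L\right) \left(71 + x\right)$
$- \frac{43096}{-21374} + \frac{\left(35 - 83\right) \left(-55\right)}{j{\left(-61,64 \right)}} = - \frac{43096}{-21374} + \frac{\left(35 - 83\right) \left(-55\right)}{-5325 - 4800 + 71 \left(-61\right) - 3904} = \left(-43096\right) \left(- \frac{1}{21374}\right) + \frac{\left(-48\right) \left(-55\right)}{-5325 - 4800 - 4331 - 3904} = \frac{21548}{10687} + \frac{2640}{-18360} = \frac{21548}{10687} + 2640 \left(- \frac{1}{18360}\right) = \frac{21548}{10687} - \frac{22}{153} = \frac{3061730}{1635111}$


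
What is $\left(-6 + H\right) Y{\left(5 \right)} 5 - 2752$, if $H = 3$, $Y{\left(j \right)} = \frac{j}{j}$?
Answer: $-2767$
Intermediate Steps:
$Y{\left(j \right)} = 1$
$\left(-6 + H\right) Y{\left(5 \right)} 5 - 2752 = \left(-6 + 3\right) 1 \cdot 5 - 2752 = \left(-3\right) 1 \cdot 5 - 2752 = \left(-3\right) 5 - 2752 = -15 - 2752 = -2767$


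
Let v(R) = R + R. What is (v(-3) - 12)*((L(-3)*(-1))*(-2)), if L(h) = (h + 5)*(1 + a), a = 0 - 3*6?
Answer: 1224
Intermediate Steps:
a = -18 (a = 0 - 1*18 = 0 - 18 = -18)
v(R) = 2*R
L(h) = -85 - 17*h (L(h) = (h + 5)*(1 - 18) = (5 + h)*(-17) = -85 - 17*h)
(v(-3) - 12)*((L(-3)*(-1))*(-2)) = (2*(-3) - 12)*(((-85 - 17*(-3))*(-1))*(-2)) = (-6 - 12)*(((-85 + 51)*(-1))*(-2)) = -18*(-34*(-1))*(-2) = -612*(-2) = -18*(-68) = 1224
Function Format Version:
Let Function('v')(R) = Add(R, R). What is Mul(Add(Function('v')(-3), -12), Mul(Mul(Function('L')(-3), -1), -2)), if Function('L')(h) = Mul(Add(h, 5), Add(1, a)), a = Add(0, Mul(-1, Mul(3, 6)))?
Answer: 1224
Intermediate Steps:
a = -18 (a = Add(0, Mul(-1, 18)) = Add(0, -18) = -18)
Function('v')(R) = Mul(2, R)
Function('L')(h) = Add(-85, Mul(-17, h)) (Function('L')(h) = Mul(Add(h, 5), Add(1, -18)) = Mul(Add(5, h), -17) = Add(-85, Mul(-17, h)))
Mul(Add(Function('v')(-3), -12), Mul(Mul(Function('L')(-3), -1), -2)) = Mul(Add(Mul(2, -3), -12), Mul(Mul(Add(-85, Mul(-17, -3)), -1), -2)) = Mul(Add(-6, -12), Mul(Mul(Add(-85, 51), -1), -2)) = Mul(-18, Mul(Mul(-34, -1), -2)) = Mul(-18, Mul(34, -2)) = Mul(-18, -68) = 1224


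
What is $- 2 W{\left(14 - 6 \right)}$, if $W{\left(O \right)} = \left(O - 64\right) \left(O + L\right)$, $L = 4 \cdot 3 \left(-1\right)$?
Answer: $-448$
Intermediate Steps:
$L = -12$ ($L = 12 \left(-1\right) = -12$)
$W{\left(O \right)} = \left(-64 + O\right) \left(-12 + O\right)$ ($W{\left(O \right)} = \left(O - 64\right) \left(O - 12\right) = \left(-64 + O\right) \left(-12 + O\right)$)
$- 2 W{\left(14 - 6 \right)} = - 2 \left(768 + \left(14 - 6\right)^{2} - 76 \left(14 - 6\right)\right) = - 2 \left(768 + 8^{2} - 608\right) = - 2 \left(768 + 64 - 608\right) = \left(-2\right) 224 = -448$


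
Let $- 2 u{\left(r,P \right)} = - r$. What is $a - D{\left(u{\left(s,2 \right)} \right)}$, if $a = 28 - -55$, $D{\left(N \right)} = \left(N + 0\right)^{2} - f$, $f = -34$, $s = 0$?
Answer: $49$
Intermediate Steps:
$u{\left(r,P \right)} = \frac{r}{2}$ ($u{\left(r,P \right)} = - \frac{\left(-1\right) r}{2} = \frac{r}{2}$)
$D{\left(N \right)} = 34 + N^{2}$ ($D{\left(N \right)} = \left(N + 0\right)^{2} - -34 = N^{2} + 34 = 34 + N^{2}$)
$a = 83$ ($a = 28 + 55 = 83$)
$a - D{\left(u{\left(s,2 \right)} \right)} = 83 - \left(34 + \left(\frac{1}{2} \cdot 0\right)^{2}\right) = 83 - \left(34 + 0^{2}\right) = 83 - \left(34 + 0\right) = 83 - 34 = 49$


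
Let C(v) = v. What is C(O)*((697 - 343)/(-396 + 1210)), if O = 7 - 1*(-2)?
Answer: 1593/407 ≈ 3.9140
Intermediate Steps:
O = 9 (O = 7 + 2 = 9)
C(O)*((697 - 343)/(-396 + 1210)) = 9*((697 - 343)/(-396 + 1210)) = 9*(354/814) = 9*(354*(1/814)) = 9*(177/407) = 1593/407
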